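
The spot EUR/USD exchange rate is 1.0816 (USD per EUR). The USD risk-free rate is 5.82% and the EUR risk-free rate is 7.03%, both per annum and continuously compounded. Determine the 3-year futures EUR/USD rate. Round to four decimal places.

1.0430

F = S·e^((r_USD − r_EUR)T) = 1.0816 · e^((0.0582 − 0.0703) × 3)
= 1.0816 · e^-0.036300 = 1.0816 × 0.964351
F = 1.0430 USD per EUR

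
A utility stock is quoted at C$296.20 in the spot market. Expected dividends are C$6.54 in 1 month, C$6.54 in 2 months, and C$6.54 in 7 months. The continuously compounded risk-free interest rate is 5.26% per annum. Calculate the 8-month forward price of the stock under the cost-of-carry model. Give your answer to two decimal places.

C$286.74

PV(dividends) I = 6.54·e^(−0.0526·1/12) + 6.54·e^(−0.0526·2/12) + 6.54·e^(−0.0526·7/12)
I = 6.5114 + 6.4829 + 6.3424 = 19.3367
F = (S − I)·e^(rT) = (296.20 − 19.3367) · e^(0.0526·8/12)
= 276.8633 · e^0.035067 = 276.8633 × 1.035689 = C$286.74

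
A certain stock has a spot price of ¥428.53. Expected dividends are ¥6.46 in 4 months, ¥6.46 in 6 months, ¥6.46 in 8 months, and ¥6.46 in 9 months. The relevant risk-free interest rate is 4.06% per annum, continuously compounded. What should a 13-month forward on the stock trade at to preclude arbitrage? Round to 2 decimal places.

PV(dividends) I = 6.46·e^(−0.0406·4/12) + 6.46·e^(−0.0406·6/12) + 6.46·e^(−0.0406·8/12) + 6.46·e^(−0.0406·9/12)
I = 6.3732 + 6.3302 + 6.2875 + 6.2663 = 25.2572
F = (S − I)·e^(rT) = (428.53 − 25.2572) · e^(0.0406·13/12)
= 403.2728 · e^0.043983 = 403.2728 × 1.044965 = ¥421.41

¥421.41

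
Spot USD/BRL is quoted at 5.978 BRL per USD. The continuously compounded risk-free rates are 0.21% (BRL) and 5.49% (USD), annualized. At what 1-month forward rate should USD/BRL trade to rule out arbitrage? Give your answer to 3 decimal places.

F = S·e^((r_BRL − r_USD)T) = 5.978 · e^((0.0021 − 0.0549) × 1/12)
= 5.978 · e^-0.004400 = 5.978 × 0.995610
F = 5.952 BRL per USD

5.952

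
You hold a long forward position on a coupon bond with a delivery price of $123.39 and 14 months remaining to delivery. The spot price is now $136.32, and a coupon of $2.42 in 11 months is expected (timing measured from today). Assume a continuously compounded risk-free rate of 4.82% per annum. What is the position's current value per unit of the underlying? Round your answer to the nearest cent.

$17.36

PV(remaining coupons) I = 2.42·e^(−0.0482·11/12) = 2.3154
Current forward F = (S − I)·e^(rT) = (136.32 − 2.3154)·e^(0.0482·14/12) = 134.0046 × 1.057844 = 141.7560
Value (long) = (F − K)·e^(−rT) = (141.7560 − 123.39) × 0.945319 = 17.3617
Value = $17.36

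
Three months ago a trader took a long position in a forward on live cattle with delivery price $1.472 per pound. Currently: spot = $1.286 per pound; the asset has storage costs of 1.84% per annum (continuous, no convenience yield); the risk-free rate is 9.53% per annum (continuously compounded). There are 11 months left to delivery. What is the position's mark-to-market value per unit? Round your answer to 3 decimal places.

Current fair forward for the remaining 11 months: F = S·e^((r + u)·T), (r + u) = 0.0953 + 0.0184 = 0.1137
F = 1.286 · e^(0.1137 × 11/12) = 1.286 × 1.109850 = 1.4273
Value of long forward = (F − K)·e^(−rT) = (1.4273 − 1.472) · e^(−0.0953·11/12)
= -0.0447 × 0.916349 = -0.041

-$0.041 per pound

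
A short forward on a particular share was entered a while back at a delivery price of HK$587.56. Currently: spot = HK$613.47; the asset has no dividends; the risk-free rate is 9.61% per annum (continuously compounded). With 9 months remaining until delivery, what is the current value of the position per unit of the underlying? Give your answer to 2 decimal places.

-HK$66.77

Current fair forward for the remaining 9 months: F = S·e^(r·T), r = 0.0961
F = 613.47 · e^(0.0961 × 9/12) = 613.47 × 1.074736 = 659.3183
Value of long forward = (F − K)·e^(−rT) = (659.3183 − 587.56) · e^(−0.0961·9/12)
= 71.7583 × 0.930461 = 66.77
Short position value = −(long value) = -HK$66.77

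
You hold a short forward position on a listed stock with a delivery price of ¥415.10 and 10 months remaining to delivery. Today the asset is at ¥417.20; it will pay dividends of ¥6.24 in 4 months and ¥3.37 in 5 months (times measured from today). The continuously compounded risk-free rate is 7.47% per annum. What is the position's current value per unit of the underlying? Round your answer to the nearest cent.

-¥17.80

PV(remaining dividends) I = 6.24·e^(−0.0747·4/12) + 3.37·e^(−0.0747·5/12) = 9.3533
Current forward F = (S − I)·e^(rT) = (417.20 − 9.3533)·e^(0.0747·10/12) = 407.8467 × 1.064228 = 434.0419
Value (long) = (F − K)·e^(−rT) = (434.0419 − 415.10) × 0.939648 = 17.7987
Short position value = −(long value) = -¥17.80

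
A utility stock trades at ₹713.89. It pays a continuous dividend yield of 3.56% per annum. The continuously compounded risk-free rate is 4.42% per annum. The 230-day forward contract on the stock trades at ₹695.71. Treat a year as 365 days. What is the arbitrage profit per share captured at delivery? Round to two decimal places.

Fair forward: F* = S·e^(carry·T), with carry = (r − q) = 0.0442 − 0.0356 = 0.0086
F* = 713.89 · e^(0.0086 × 230/365) = 713.89 · e^0.005419 = 713.89 × 1.005434 = ₹717.7693
Market ₹695.71 < fair ₹717.7693: forward underpriced → reverse cash-and-carry (short spot, go long the forward).
At maturity, profit = |F_mkt − F*| = |695.71 − 717.7693| = ₹22.06 per share

₹22.06 per share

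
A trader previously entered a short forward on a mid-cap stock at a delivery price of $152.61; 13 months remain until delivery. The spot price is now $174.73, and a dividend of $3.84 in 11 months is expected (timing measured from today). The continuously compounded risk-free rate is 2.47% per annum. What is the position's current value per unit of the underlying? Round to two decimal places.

PV(remaining dividends) I = 3.84·e^(−0.0247·11/12) = 3.7540
Current forward F = (S − I)·e^(rT) = (174.73 − 3.7540)·e^(0.0247·13/12) = 170.9760 × 1.027120 = 175.6129
Value (long) = (F − K)·e^(−rT) = (175.6129 − 152.61) × 0.973596 = 22.3955
Short position value = −(long value) = -$22.40

-$22.40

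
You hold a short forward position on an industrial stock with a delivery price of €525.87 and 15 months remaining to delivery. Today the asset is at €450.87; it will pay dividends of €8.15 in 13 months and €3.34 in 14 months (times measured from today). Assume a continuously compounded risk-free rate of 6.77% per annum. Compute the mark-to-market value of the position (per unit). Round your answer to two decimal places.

€42.99

PV(remaining dividends) I = 8.15·e^(−0.0677·13/12) + 3.34·e^(−0.0677·14/12) = 10.6600
Current forward F = (S − I)·e^(rT) = (450.87 − 10.6600)·e^(0.0677·15/12) = 440.2100 × 1.088309 = 479.0845
Value (long) = (F − K)·e^(−rT) = (479.0845 − 525.87) × 0.918857 = -42.9892
Short position value = −(long value) = €42.99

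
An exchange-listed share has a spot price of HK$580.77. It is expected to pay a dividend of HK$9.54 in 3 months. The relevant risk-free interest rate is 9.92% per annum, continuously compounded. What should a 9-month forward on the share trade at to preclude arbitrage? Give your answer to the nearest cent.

PV(dividends) I = 9.54·e^(−0.0992·3/12)
I = 9.3063
F = (S − I)·e^(rT) = (580.77 − 9.3063) · e^(0.0992·9/12)
= 571.4637 · e^0.074400 = 571.4637 × 1.077238 = HK$615.60

HK$615.60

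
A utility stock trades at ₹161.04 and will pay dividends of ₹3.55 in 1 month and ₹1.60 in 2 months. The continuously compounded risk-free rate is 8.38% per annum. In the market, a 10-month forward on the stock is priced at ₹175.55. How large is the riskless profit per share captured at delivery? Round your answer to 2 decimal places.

PV(dividends) I = 3.55·e^(−0.0838·1/12) + 1.60·e^(−0.0838·2/12) = 5.1031
Fair forward F* = (S − I)·e^(rT) = (161.04 − 5.1031)·e^0.069833 = 155.9369 × 1.072329 = 167.2157
Market ₹175.55 > fair 167.2157: forward overpriced → cash-and-carry (borrow at r, buy the stock and collect the dividends, short the forward).
Profit at T = |F_mkt − F*| = |175.55 − 167.2157| = ₹8.33 per share

₹8.33 per share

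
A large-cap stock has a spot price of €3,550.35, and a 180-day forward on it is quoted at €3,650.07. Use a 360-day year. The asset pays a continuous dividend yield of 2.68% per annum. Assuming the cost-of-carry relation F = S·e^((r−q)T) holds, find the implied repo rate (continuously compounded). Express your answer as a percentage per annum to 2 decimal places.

From F = S·e^((r−q)T): (r − q) = ln(F/S)/T
ln(3650.07/3550.35) = ln(1.028087) = 0.027700
(r − q) = 0.027700 / (180/360) = 0.055400
r = ln(F/S)/T + q = 0.055400 + 0.0268 = 0.082200
r = 8.22%

8.22%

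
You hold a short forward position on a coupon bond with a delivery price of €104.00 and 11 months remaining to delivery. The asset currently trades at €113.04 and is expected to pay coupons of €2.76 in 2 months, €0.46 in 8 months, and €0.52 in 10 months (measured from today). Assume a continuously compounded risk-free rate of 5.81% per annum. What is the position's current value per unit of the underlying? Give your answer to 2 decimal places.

-€10.76

PV(remaining coupons) I = 2.76·e^(−0.0581·2/12) + 0.46·e^(−0.0581·8/12) + 0.52·e^(−0.0581·10/12) = 3.6713
Current forward F = (S − I)·e^(rT) = (113.04 − 3.6713)·e^(0.0581·11/12) = 109.3687 × 1.054702 = 115.3514
Value (long) = (F − K)·e^(−rT) = (115.3514 − 104.00) × 0.948135 = 10.7627
Short position value = −(long value) = -€10.76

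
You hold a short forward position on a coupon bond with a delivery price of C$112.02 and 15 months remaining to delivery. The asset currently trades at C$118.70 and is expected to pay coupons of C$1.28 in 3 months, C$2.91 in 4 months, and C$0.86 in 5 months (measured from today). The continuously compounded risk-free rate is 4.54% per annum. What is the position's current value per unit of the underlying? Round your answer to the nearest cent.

-C$7.88

PV(remaining coupons) I = 1.28·e^(−0.0454·3/12) + 2.91·e^(−0.0454·4/12) + 0.86·e^(−0.0454·5/12) = 4.9757
Current forward F = (S − I)·e^(rT) = (118.70 − 4.9757)·e^(0.0454·15/12) = 113.7243 × 1.058391 = 120.3648
Value (long) = (F − K)·e^(−rT) = (120.3648 − 112.02) × 0.944830 = 7.8844
Short position value = −(long value) = -C$7.88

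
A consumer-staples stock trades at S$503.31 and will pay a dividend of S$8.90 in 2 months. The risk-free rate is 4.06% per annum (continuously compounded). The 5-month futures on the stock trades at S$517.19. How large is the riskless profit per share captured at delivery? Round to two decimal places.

S$14.28 per share

PV(dividends) I = 8.90·e^(−0.0406·2/12) = 8.8400
Fair futures F* = (S − I)·e^(rT) = (503.31 − 8.8400)·e^0.016917 = 494.4700 × 1.017061 = 502.9062
Market S$517.19 > fair 502.9062: forward overpriced → cash-and-carry (borrow at r, buy the stock and collect the dividends, short the forward).
Profit at T = |F_mkt − F*| = |517.19 − 502.9062| = S$14.28 per share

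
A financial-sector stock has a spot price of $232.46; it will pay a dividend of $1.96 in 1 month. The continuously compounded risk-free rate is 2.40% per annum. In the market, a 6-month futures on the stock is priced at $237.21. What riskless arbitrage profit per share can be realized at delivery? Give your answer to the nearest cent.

$3.92 per share

PV(dividends) I = 1.96·e^(−0.0240·1/12) = 1.9561
Fair futures F* = (S − I)·e^(rT) = (232.46 − 1.9561)·e^0.012000 = 230.5039 × 1.012072 = 233.2865
Market $237.21 > fair 233.2865: forward overpriced → cash-and-carry (borrow at r, buy the stock and collect the dividends, short the forward).
Profit at T = |F_mkt − F*| = |237.21 − 233.2865| = $3.92 per share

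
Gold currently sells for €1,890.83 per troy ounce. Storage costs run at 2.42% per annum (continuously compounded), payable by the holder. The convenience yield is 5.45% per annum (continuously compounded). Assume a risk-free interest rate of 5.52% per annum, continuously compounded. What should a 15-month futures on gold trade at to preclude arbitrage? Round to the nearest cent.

€1,950.61 per troy ounce

Net carry = r + u − y = 0.0552 + 0.0242 − 0.0545 = 0.0249
F = S·e^((r+u−y)T) = 1890.83 · e^(0.0249 × 15/12) = 1890.83 · e^0.03112500
= 1890.83 × 1.03161445 = €1,950.61 per troy ounce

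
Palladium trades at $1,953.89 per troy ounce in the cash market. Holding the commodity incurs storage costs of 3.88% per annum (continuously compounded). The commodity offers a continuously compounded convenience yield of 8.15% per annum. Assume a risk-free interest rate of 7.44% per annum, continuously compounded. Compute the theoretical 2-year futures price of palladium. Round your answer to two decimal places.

Net carry = r + u − y = 0.0744 + 0.0388 − 0.0815 = 0.0317
F = S·e^((r+u−y)T) = 1953.89 · e^(0.0317 × 2) = 1953.89 · e^0.06340000
= 1953.89 × 1.06545294 = $2,081.78 per troy ounce

$2,081.78 per troy ounce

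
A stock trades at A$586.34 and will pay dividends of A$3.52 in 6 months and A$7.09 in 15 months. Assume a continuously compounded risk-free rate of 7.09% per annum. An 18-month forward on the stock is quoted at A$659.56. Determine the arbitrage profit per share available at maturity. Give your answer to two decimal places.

PV(dividends) I = 3.52·e^(−0.0709·6/12) + 7.09·e^(−0.0709·15/12) = 9.8861
Fair forward F* = (S − I)·e^(rT) = (586.34 − 9.8861)·e^0.106350 = 576.4539 × 1.112211 = 641.1384
Market A$659.56 > fair 641.1384: forward overpriced → cash-and-carry (borrow at r, buy the stock and collect the dividends, short the forward).
Profit at T = |F_mkt − F*| = |659.56 − 641.1384| = A$18.42 per share

A$18.42 per share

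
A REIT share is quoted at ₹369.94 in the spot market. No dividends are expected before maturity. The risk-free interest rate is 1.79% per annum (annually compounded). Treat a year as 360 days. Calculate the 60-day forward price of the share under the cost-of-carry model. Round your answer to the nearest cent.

F = S · (1+r)^T
= 369.94 × 1.002961
F = ₹371.04

₹371.04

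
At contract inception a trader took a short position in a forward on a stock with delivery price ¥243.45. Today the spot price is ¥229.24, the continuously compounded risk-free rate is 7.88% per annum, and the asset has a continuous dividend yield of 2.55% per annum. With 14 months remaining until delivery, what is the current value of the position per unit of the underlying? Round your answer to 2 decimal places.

Current fair forward for the remaining 14 months: F = S·e^((r − q)·T), (r − q) = 0.0788 − 0.0255 = 0.0533
F = 229.24 · e^(0.0533 × 14/12) = 229.24 × 1.064157 = 243.9474
Value of long forward = (F − K)·e^(−rT) = (243.9474 − 243.45) · e^(−0.0788·14/12)
= 0.4974 × 0.912166 = 0.45
Short position value = −(long value) = -¥0.45

-¥0.45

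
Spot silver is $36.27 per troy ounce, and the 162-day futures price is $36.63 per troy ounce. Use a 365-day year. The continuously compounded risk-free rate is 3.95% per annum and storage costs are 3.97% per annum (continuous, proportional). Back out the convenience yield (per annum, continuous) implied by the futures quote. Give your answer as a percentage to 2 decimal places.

F = S·e^((r+u−y)T) ⇒ (r+u−y) = ln(F/S)/T
ln(36.63/36.27) = 0.009877; /T ⇒ 0.022254
y = r + u − ln(F/S)/T = 0.0395 + 0.0397 − 0.022254 = 0.056946
y = 5.69%

5.69%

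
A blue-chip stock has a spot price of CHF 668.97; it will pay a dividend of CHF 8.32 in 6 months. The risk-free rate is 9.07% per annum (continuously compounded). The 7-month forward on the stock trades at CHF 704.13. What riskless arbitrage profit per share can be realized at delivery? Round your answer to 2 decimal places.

PV(dividends) I = 8.32·e^(−0.0907·6/12) = 7.9511
Fair forward F* = (S − I)·e^(rT) = (668.97 − 7.9511)·e^0.052908 = 661.0189 × 1.054333 = 696.9340
Market CHF 704.13 > fair 696.9340: forward overpriced → cash-and-carry (borrow at r, buy the stock and collect the dividends, short the forward).
Profit at T = |F_mkt − F*| = |704.13 − 696.9340| = CHF 7.20 per share

CHF 7.20 per share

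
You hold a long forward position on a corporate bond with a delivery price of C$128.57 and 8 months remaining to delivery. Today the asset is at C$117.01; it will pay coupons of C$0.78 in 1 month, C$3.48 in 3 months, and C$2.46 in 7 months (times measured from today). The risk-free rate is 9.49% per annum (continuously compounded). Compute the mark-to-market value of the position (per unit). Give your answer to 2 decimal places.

-C$10.18

PV(remaining coupons) I = 0.78·e^(−0.0949·1/12) + 3.48·e^(−0.0949·3/12) + 2.46·e^(−0.0949·7/12) = 6.4998
Current forward F = (S − I)·e^(rT) = (117.01 − 6.4998)·e^(0.0949·8/12) = 110.5102 × 1.065311 = 117.7277
Value (long) = (F − K)·e^(−rT) = (117.7277 − 128.57) × 0.938693 = -10.1776
Value = -C$10.18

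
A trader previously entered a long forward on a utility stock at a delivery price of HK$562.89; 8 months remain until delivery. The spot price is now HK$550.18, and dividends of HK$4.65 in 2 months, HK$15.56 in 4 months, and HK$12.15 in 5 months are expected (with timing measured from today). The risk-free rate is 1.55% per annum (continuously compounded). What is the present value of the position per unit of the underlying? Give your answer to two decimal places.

PV(remaining dividends) I = 4.65·e^(−0.0155·2/12) + 15.56·e^(−0.0155·4/12) + 12.15·e^(−0.0155·5/12) = 32.1896
Current forward F = (S − I)·e^(rT) = (550.18 − 32.1896)·e^(0.0155·8/12) = 517.9904 × 1.010387 = 523.3708
Value (long) = (F − K)·e^(−rT) = (523.3708 − 562.89) × 0.989720 = -39.1129
Value = -HK$39.11

-HK$39.11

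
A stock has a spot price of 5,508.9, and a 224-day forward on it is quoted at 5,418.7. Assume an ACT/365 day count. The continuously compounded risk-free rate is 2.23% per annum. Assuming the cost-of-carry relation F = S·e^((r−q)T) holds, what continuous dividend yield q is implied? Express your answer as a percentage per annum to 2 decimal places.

From F = S·e^((r−q)T): (r − q) = ln(F/S)/T
ln(5418.7/5508.9) = ln(0.983626) = -0.016510
(r − q) = -0.016510 / (224/365) = -0.026902
q = r − ln(F/S)/T = 0.0223 + 0.026902 = 0.049202
q = 4.92%

4.92%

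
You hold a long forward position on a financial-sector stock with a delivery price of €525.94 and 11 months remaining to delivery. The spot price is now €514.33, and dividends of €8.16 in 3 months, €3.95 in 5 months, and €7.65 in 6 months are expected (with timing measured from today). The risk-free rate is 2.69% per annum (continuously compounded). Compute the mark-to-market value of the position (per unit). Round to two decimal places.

-€18.36

PV(remaining dividends) I = 8.16·e^(−0.0269·3/12) + 3.95·e^(−0.0269·5/12) + 7.65·e^(−0.0269·6/12) = 19.5591
Current forward F = (S − I)·e^(rT) = (514.33 − 19.5591)·e^(0.0269·11/12) = 494.7709 × 1.024965 = 507.1229
Value (long) = (F − K)·e^(−rT) = (507.1229 − 525.94) × 0.975643 = -18.3588
Value = -€18.36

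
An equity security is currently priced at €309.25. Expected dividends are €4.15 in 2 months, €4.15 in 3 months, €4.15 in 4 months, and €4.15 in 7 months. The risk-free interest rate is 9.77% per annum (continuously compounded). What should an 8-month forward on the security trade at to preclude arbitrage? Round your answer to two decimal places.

€312.91

PV(dividends) I = 4.15·e^(−0.0977·2/12) + 4.15·e^(−0.0977·3/12) + 4.15·e^(−0.0977·4/12) + 4.15·e^(−0.0977·7/12)
I = 4.0830 + 4.0499 + 4.0170 + 3.9201 = 16.0700
F = (S − I)·e^(rT) = (309.25 − 16.0700) · e^(0.0977·8/12)
= 293.1800 · e^0.065133 = 293.1800 × 1.067301 = €312.91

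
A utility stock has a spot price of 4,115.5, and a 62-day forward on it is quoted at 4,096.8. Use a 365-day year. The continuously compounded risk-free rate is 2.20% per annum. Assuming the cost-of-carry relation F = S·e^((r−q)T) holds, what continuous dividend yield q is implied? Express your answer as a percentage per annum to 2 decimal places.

4.88%

From F = S·e^((r−q)T): (r − q) = ln(F/S)/T
ln(4096.8/4115.5) = ln(0.995456) = -0.004554
(r − q) = -0.004554 / (62/365) = -0.026810
q = r − ln(F/S)/T = 0.0220 + 0.026810 = 0.048810
q = 4.88%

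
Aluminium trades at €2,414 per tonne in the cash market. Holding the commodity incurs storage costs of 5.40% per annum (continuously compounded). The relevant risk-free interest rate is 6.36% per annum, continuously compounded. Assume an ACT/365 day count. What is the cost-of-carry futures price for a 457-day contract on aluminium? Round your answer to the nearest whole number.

Net carry = r + u − y = 0.0636 + 0.0540 − 0.0000 = 0.1176
F = S·e^((r+u−y)T) = 2414 · e^(0.1176 × 457/365) = 2414 · e^0.147242
= 2414 × 1.158634 = €2,797 per tonne

€2,797 per tonne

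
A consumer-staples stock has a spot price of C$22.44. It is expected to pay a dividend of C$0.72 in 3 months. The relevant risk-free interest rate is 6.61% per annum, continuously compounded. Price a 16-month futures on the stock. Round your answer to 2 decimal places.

PV(dividends) I = 0.72·e^(−0.0661·3/12)
I = 0.7082
F = (S − I)·e^(rT) = (22.44 − 0.7082) · e^(0.0661·16/12)
= 21.7318 · e^0.088133 = 21.7318 × 1.092133 = C$23.73

C$23.73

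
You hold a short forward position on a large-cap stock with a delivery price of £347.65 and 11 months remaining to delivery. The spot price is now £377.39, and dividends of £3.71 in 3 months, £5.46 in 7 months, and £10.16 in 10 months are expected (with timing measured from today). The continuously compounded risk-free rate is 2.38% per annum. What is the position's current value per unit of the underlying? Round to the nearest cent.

-£18.21

PV(remaining dividends) I = 3.71·e^(−0.0238·3/12) + 5.46·e^(−0.0238·7/12) + 10.16·e^(−0.0238·10/12) = 19.0332
Current forward F = (S − I)·e^(rT) = (377.39 − 19.0332)·e^(0.0238·11/12) = 358.3568 × 1.022056 = 366.2607
Value (long) = (F − K)·e^(−rT) = (366.2607 − 347.65) × 0.978420 = 18.2091
Short position value = −(long value) = -£18.21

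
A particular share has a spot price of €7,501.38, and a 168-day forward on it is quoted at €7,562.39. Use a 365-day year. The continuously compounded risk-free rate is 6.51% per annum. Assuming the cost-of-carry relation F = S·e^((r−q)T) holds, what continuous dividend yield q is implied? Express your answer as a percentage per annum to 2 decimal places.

From F = S·e^((r−q)T): (r − q) = ln(F/S)/T
ln(7562.39/7501.38) = ln(1.008133) = 0.008100
(r − q) = 0.008100 / (168/365) = 0.017598
q = r − ln(F/S)/T = 0.0651 − 0.017598 = 0.047502
q = 4.75%

4.75%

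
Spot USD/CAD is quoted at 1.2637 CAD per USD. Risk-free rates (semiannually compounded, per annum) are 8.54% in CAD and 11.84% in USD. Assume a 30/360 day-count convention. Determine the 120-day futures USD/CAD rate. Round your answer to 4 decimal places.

By covered interest parity, F = S · (1+r_CAD/2)^(2T) / (1+r_USD/2)^(2T)
= 1.2637 × 1.028268 / 1.039087 = 1.2637 × 0.989588
F = 1.2505 CAD per USD

1.2505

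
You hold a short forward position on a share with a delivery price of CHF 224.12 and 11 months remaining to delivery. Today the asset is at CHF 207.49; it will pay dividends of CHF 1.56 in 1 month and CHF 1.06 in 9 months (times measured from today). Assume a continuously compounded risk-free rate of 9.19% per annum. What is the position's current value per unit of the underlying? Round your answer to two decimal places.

CHF 1.06

PV(remaining dividends) I = 1.56·e^(−0.0919·1/12) + 1.06·e^(−0.0919·9/12) = 2.5375
Current forward F = (S − I)·e^(rT) = (207.49 − 2.5375)·e^(0.0919·11/12) = 204.9525 × 1.087892 = 222.9662
Value (long) = (F − K)·e^(−rT) = (222.9662 − 224.12) × 0.919209 = -1.0606
Short position value = −(long value) = CHF 1.06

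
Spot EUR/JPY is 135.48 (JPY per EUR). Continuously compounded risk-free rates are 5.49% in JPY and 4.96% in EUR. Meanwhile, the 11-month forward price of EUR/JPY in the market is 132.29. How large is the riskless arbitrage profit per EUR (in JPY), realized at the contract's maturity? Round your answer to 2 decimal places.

Fair forward: F* = S·e^(carry·T), with carry = (r_JPY − r_EUR) = 0.0549 − 0.0496 = 0.0053
F* = 135.48 · e^(0.0053 × 11/12) = 135.48 · e^0.004858 = 135.48 × 1.004870 = 136.1398
Market 132.29 < fair 136.1398: forward underpriced → reverse cash-and-carry (short spot, go long the forward).
At maturity, profit = |F_mkt − F*| = |132.29 − 136.1398| = 3.85 per EUR (in JPY)

3.85 per EUR (in JPY)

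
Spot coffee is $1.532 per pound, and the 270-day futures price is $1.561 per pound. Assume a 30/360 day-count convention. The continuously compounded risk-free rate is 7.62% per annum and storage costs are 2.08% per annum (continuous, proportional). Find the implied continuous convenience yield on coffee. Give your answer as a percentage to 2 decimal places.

F = S·e^((r+u−y)T) ⇒ (r+u−y) = ln(F/S)/T
ln(1.561/1.532) = 0.018753; /T ⇒ 0.025004
y = r + u − ln(F/S)/T = 0.0762 + 0.0208 − 0.025004 = 0.071996
y = 7.20%

7.20%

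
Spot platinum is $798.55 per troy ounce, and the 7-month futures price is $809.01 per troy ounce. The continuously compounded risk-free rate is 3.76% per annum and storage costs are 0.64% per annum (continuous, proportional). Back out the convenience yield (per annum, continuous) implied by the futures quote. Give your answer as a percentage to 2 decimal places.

2.17%

F = S·e^((r+u−y)T) ⇒ (r+u−y) = ln(F/S)/T
ln(809.01/798.55) = 0.013014; /T ⇒ 0.022310
y = r + u − ln(F/S)/T = 0.0376 + 0.0064 − 0.022310 = 0.021690
y = 2.17%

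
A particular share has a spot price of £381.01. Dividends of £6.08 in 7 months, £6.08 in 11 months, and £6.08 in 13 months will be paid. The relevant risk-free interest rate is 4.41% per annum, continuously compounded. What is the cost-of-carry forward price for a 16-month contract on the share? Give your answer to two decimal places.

£385.46

PV(dividends) I = 6.08·e^(−0.0441·7/12) + 6.08·e^(−0.0441·11/12) + 6.08·e^(−0.0441·13/12)
I = 5.9256 + 5.8391 + 5.7964 = 17.5611
F = (S − I)·e^(rT) = (381.01 − 17.5611) · e^(0.0441·16/12)
= 363.4489 · e^0.058800 = 363.4489 × 1.060563 = £385.46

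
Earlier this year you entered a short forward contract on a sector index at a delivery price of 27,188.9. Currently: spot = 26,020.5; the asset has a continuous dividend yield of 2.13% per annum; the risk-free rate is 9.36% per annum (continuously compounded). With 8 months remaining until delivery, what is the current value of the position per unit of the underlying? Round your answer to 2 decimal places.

Current fair forward for the remaining 8 months: F = S·e^((r − q)·T), (r − q) = 0.0936 − 0.0213 = 0.0723
F = 26020.5 · e^(0.0723 × 8/12) = 26020.5 × 1.04938051 = 27305.4056
Value of long forward = (F − K)·e^(−rT) = (27305.4056 − 27188.9) · e^(−0.0936·8/12)
= 116.5056 × 0.93950701 = 109.46
Short position value = −(long value) = -109.46

-109.46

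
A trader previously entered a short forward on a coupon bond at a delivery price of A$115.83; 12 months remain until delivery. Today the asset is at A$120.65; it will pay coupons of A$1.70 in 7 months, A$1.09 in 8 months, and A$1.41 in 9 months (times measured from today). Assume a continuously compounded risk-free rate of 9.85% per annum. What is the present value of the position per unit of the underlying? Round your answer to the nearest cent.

-A$11.75

PV(remaining coupons) I = 1.70·e^(−0.0985·7/12) + 1.09·e^(−0.0985·8/12) + 1.41·e^(−0.0985·9/12) = 3.9354
Current forward F = (S − I)·e^(rT) = (120.65 − 3.9354)·e^(0.0985·12/12) = 116.7146 × 1.103514 = 128.7962
Value (long) = (F − K)·e^(−rT) = (128.7962 − 115.83) × 0.906196 = 11.7499
Short position value = −(long value) = -A$11.75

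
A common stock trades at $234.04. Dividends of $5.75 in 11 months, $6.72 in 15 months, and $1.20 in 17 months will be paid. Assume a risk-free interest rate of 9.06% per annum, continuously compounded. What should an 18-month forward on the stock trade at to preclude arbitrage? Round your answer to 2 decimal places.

$253.96

PV(dividends) I = 5.75·e^(−0.0906·11/12) + 6.72·e^(−0.0906·15/12) + 1.20·e^(−0.0906·17/12)
I = 5.2918 + 6.0005 + 1.0555 = 12.3478
F = (S − I)·e^(rT) = (234.04 − 12.3478) · e^(0.0906·18/12)
= 221.6922 · e^0.135900 = 221.6922 × 1.145567 = $253.96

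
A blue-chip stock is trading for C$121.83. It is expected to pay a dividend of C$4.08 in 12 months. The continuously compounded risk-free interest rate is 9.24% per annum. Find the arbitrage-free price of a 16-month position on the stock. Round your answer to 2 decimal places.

PV(dividends) I = 4.08·e^(−0.0924·12/12)
I = 3.7199
F = (S − I)·e^(rT) = (121.83 − 3.7199) · e^(0.0924·16/12)
= 118.1101 · e^0.123200 = 118.1101 × 1.131111 = C$133.60

C$133.60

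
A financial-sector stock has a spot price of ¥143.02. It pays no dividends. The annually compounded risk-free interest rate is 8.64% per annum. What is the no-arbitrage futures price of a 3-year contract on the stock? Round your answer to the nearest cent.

¥183.39

F = S · (1+r)^T
= 143.02 × 1.282240
F = ¥183.39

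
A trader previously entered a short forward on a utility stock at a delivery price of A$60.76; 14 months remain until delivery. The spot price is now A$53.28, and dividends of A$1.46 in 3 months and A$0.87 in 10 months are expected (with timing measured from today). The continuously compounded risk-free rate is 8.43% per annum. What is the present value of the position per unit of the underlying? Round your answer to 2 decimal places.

A$4.03

PV(remaining dividends) I = 1.46·e^(−0.0843·3/12) + 0.87·e^(−0.0843·10/12) = 2.2405
Current forward F = (S − I)·e^(rT) = (53.28 − 2.2405)·e^(0.0843·14/12) = 51.0395 × 1.103349 = 56.3144
Value (long) = (F − K)·e^(−rT) = (56.3144 − 60.76) × 0.906332 = -4.0292
Short position value = −(long value) = A$4.03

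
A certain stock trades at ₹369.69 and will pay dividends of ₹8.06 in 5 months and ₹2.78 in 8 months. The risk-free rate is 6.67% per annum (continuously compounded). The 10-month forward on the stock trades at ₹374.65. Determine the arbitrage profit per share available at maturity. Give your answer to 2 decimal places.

₹5.07 per share

PV(dividends) I = 8.06·e^(−0.0667·5/12) + 2.78·e^(−0.0667·8/12) = 10.4982
Fair forward F* = (S − I)·e^(rT) = (369.69 − 10.4982)·e^0.055583 = 359.1918 × 1.057157 = 379.7221
Market ₹374.65 < fair 379.7221: forward underpriced → reverse cash-and-carry (short the stock, invest proceeds at r, pay the dividends, go long the forward).
Profit at T = |F_mkt − F*| = |374.65 − 379.7221| = ₹5.07 per share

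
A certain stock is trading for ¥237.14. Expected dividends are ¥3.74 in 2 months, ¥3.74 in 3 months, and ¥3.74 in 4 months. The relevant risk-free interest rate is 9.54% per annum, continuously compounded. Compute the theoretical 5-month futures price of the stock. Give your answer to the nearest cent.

PV(dividends) I = 3.74·e^(−0.0954·2/12) + 3.74·e^(−0.0954·3/12) + 3.74·e^(−0.0954·4/12)
I = 3.6810 + 3.6519 + 3.6229 = 10.9558
F = (S − I)·e^(rT) = (237.14 − 10.9558) · e^(0.0954·5/12)
= 226.1842 · e^0.039750 = 226.1842 × 1.040551 = ¥235.36

¥235.36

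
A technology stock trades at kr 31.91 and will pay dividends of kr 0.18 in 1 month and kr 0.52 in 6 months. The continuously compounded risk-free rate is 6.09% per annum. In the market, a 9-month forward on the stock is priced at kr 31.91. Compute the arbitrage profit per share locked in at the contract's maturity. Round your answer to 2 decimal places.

kr 0.78 per share

PV(dividends) I = 0.18·e^(−0.0609·1/12) + 0.52·e^(−0.0609·6/12) = 0.6835
Fair forward F* = (S − I)·e^(rT) = (31.91 − 0.6835)·e^0.045675 = 31.2265 × 1.046734 = 32.6858
Market kr 31.91 < fair 32.6858: forward underpriced → reverse cash-and-carry (short the stock, invest proceeds at r, pay the dividends, go long the forward).
Profit at T = |F_mkt − F*| = |31.91 − 32.6858| = kr 0.78 per share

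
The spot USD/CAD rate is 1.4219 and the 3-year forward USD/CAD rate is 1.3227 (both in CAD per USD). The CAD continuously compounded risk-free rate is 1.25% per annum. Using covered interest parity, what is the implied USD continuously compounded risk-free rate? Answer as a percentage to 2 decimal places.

F = S·e^((r_CAD − r_USD)T) ⇒ r_USD = r_CAD − ln(F/S)/T
ln(1.3227/1.4219) = -0.072319; /(3) = -0.024106
r_USD = 0.0125 + 0.024106 = 0.036606
r_USD = 3.66%

3.66%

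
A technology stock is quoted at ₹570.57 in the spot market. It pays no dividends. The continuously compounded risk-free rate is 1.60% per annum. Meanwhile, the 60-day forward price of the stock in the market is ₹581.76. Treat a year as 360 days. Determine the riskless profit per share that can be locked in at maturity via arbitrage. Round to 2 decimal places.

₹9.67 per share

Fair forward: F* = S·e^(carry·T), with carry = r = 0.0160
F* = 570.57 · e^(0.0160 × 60/360) = 570.57 · e^0.002667 = 570.57 × 1.002671 = ₹572.0940
Market ₹581.76 > fair ₹572.0940: forward overpriced → cash-and-carry (buy spot, short the forward).
At maturity, profit = |F_mkt − F*| = |581.76 − 572.0940| = ₹9.67 per share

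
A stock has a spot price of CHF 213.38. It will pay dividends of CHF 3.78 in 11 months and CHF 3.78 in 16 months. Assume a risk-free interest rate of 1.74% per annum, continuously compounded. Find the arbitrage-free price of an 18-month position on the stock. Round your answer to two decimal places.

PV(dividends) I = 3.78·e^(−0.0174·11/12) + 3.78·e^(−0.0174·16/12)
I = 3.7202 + 3.6933 = 7.4135
F = (S − I)·e^(rT) = (213.38 − 7.4135) · e^(0.0174·18/12)
= 205.9665 · e^0.026100 = 205.9665 × 1.026444 = CHF 211.41

CHF 211.41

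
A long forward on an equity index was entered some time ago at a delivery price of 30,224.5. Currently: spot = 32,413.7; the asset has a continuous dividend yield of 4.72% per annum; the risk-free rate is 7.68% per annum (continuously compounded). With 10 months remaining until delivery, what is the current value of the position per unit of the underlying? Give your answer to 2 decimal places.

2812.78

Current fair forward for the remaining 10 months: F = S·e^((r − q)·T), (r − q) = 0.0768 − 0.0472 = 0.0296
F = 32413.7 · e^(0.0296 × 10/12) = 32413.7 × 1.02497341 = 33223.1806
Value of long forward = (F − K)·e^(−rT) = (33223.1806 − 30224.5) · e^(−0.0768·10/12)
= 2998.6806 × 0.93800500 = 2812.78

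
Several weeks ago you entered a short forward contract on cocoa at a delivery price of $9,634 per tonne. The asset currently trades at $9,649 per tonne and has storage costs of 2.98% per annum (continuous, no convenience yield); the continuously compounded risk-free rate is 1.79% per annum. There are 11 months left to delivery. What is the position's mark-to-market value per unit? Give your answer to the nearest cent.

Current fair forward for the remaining 11 months: F = S·e^((r + u)·T), (r + u) = 0.0179 + 0.0298 = 0.0477
F = 9649 · e^(0.0477 × 11/12) = 9649 × 1.04469502 = 10080.2622
Value of long forward = (F − K)·e^(−rT) = (10080.2622 − 9634) · e^(−0.0179·11/12)
= 446.2622 × 0.98372555 = 439.00
Short position value = −(long value) = -$439.00

-$439.00 per tonne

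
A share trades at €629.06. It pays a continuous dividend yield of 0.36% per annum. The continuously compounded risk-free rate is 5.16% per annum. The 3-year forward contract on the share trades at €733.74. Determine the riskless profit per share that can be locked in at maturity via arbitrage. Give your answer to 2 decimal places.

Fair forward: F* = S·e^(carry·T), with carry = (r − q) = 0.0516 − 0.0036 = 0.0480
F* = 629.06 · e^(0.0480 × 3) = 629.06 · e^0.144000 = 629.06 × 1.154884 = €726.4913
Market €733.74 > fair €726.4913: forward overpriced → cash-and-carry (buy spot, short the forward).
At maturity, profit = |F_mkt − F*| = |733.74 − 726.4913| = €7.25 per share

€7.25 per share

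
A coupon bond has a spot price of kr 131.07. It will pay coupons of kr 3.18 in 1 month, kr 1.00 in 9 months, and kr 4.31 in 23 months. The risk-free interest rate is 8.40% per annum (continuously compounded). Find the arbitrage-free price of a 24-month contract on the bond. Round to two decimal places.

kr 145.86

PV(coupons) I = 3.18·e^(−0.0840·1/12) + 1.00·e^(−0.0840·9/12) + 4.31·e^(−0.0840·23/12)
I = 3.1578 + 0.9389 + 3.6691 = 7.7658
F = (S − I)·e^(rT) = (131.07 − 7.7658) · e^(0.0840·24/12)
= 123.3042 · e^0.168000 = 123.3042 × 1.182937 = kr 145.86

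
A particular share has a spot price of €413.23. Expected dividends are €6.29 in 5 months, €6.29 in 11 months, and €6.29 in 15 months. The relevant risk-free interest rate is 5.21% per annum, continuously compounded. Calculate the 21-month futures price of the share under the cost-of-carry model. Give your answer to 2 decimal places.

€432.91

PV(dividends) I = 6.29·e^(−0.0521·5/12) + 6.29·e^(−0.0521·11/12) + 6.29·e^(−0.0521·15/12)
I = 6.1549 + 5.9967 + 5.8934 = 18.0450
F = (S − I)·e^(rT) = (413.23 − 18.0450) · e^(0.0521·21/12)
= 395.1850 · e^0.091175 = 395.1850 × 1.095461 = €432.91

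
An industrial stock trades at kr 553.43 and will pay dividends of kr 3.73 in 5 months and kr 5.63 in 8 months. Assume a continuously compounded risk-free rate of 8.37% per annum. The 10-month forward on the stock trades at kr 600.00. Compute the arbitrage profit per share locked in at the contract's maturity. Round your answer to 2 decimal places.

kr 16.16 per share

PV(dividends) I = 3.73·e^(−0.0837·5/12) + 5.63·e^(−0.0837·8/12) = 8.9266
Fair forward F* = (S − I)·e^(rT) = (553.43 − 8.9266)·e^0.069750 = 544.5034 × 1.072240 = 583.8383
Market kr 600.00 > fair 583.8383: forward overpriced → cash-and-carry (borrow at r, buy the stock and collect the dividends, short the forward).
Profit at T = |F_mkt − F*| = |600.00 − 583.8383| = kr 16.16 per share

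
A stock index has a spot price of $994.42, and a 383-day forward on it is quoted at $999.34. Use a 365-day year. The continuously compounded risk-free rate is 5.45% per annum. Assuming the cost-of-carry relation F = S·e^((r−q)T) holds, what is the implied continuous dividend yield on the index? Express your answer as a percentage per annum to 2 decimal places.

From F = S·e^((r−q)T): (r − q) = ln(F/S)/T
ln(999.34/994.42) = ln(1.004948) = 0.004936
(r − q) = 0.004936 / (383/365) = 0.004704
q = r − ln(F/S)/T = 0.0545 − 0.004704 = 0.049796
q = 4.98%

4.98%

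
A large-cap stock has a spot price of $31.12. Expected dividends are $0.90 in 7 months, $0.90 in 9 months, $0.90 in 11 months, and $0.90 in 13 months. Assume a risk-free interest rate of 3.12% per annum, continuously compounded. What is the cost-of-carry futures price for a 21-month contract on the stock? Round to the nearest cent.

PV(dividends) I = 0.90·e^(−0.0312·7/12) + 0.90·e^(−0.0312·9/12) + 0.90·e^(−0.0312·11/12) + 0.90·e^(−0.0312·13/12)
I = 0.8838 + 0.8792 + 0.8746 + 0.8701 = 3.5077
F = (S − I)·e^(rT) = (31.12 − 3.5077) · e^(0.0312·21/12)
= 27.6123 · e^0.054600 = 27.6123 × 1.056118 = $29.16

$29.16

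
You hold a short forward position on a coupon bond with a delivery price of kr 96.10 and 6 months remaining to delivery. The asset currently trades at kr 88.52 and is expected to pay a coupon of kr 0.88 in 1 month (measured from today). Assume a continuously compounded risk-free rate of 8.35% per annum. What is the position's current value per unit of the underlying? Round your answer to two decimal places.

kr 4.52

PV(remaining coupons) I = 0.88·e^(−0.0835·1/12) = 0.8739
Current forward F = (S − I)·e^(rT) = (88.52 − 0.8739)·e^(0.0835·6/12) = 87.6461 × 1.042634 = 91.3828
Value (long) = (F − K)·e^(−rT) = (91.3828 − 96.10) × 0.959110 = -4.5243
Short position value = −(long value) = kr 4.52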